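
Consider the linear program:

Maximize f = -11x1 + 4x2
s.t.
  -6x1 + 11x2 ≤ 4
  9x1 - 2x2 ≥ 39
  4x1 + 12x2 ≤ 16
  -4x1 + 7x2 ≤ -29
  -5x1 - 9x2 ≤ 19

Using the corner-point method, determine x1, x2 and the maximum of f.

x1 = 43/11, x2 = -21/11, maximum f = -557/11

Extreme points and f = -11x1 + 4x2:
  (43/11, -21/11) → f = -557/11
  (313/91, -366/91) → f = -701/13
  (115/19, -13/19) → f = -1317/19
The feasible region is unbounded (it extends along (9, -5), (3, -1)), but f strictly decreases along every unbounded feasible direction, so there is no improving ray and the maximum is attained at a vertex.

At the optimal vertex, 9x1 - 2x2 = 39 and -4x1 + 7x2 = -29.
Solving simultaneously gives x1 = 43/11, x2 = -21/11.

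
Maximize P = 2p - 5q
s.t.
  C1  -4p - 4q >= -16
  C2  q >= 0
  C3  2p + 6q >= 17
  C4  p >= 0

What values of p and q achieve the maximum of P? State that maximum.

Extreme points and P = 2p - 5q:
  (7/4, 9/4) → P = -31/4
  (0, 4) → P = -20
  (0, 17/6) → P = -85/6

p = 7/4, q = 9/4, maximum P = -31/4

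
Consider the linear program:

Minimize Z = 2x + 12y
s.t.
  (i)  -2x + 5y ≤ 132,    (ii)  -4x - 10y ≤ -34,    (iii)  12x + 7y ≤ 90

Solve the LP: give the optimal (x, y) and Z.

Vertices and Z = 2x + 12y:
  (-115/4, 149/10) → Z = 1213/10
  (-237/37, 882/37) → Z = 10110/37
  (331/46, 12/23) → Z = 475/23

The optimum lies where -4x - 10y = -34 and 12x + 7y = 90.
Solving simultaneously gives x = 331/46, y = 12/23.

x = 331/46, y = 12/23, minimum Z = 475/23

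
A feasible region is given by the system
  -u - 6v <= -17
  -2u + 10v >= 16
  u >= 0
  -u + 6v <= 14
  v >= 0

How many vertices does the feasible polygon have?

3

Intersecting each pair of boundary lines and keeping only the points that satisfy every inequality leaves:
  (37/11, 25/11)
  (3/2, 31/12)
  (22, 6)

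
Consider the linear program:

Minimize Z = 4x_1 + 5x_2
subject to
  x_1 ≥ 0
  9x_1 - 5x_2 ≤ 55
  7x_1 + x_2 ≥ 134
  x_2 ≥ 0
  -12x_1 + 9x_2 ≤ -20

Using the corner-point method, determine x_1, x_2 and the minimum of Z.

Corner points and Z = 4x_1 + 5x_2:
  (725/44, 821/44) → Z = 7005/44
  (395/21, 160/7) → Z = 3980/21
  (1226/75, 1468/75) → Z = 12244/75

x_1 = 725/44, x_2 = 821/44, minimum Z = 7005/44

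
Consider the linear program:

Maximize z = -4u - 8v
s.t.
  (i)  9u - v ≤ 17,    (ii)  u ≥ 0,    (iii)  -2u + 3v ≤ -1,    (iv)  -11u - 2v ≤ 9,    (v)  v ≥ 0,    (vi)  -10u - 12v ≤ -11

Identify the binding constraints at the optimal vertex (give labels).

Vertices and z = -4u - 8v:
  (2, 1) → z = -16
  (17/9, 0) → z = -68/9
  (5/6, 2/9) → z = -46/9
  (11/10, 0) → z = -22/5

The maximum is at (11/10, 0). Substituting into each constraint, equality holds for (v) and (vi); the remaining constraints have slack.

(v) and (vi)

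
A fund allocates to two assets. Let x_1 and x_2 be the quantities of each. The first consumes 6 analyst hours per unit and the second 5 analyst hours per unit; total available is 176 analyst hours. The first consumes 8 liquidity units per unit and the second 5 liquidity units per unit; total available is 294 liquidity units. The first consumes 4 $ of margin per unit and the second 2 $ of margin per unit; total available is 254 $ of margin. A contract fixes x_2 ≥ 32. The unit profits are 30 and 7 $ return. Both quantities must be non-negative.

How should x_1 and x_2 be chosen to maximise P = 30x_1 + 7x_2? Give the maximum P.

x_1 = 8/3, x_2 = 32, maximum P = 304

Vertices and P = 30x_1 + 7x_2:
  (0, 176/5) → P = 1232/5
  (0, 32) → P = 224
  (8/3, 32) → P = 304

At the optimal vertex, 6x_1 + 5x_2 = 176 and x_2 = 32.
Solving simultaneously gives x_1 = 8/3, x_2 = 32.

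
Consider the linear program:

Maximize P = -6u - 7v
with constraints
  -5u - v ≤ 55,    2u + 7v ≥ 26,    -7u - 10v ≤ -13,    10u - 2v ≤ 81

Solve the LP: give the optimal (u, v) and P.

u = -563/43, v = 450/43, maximum P = 228/43

Feasible corners and P = -6u - 7v:
  (-563/43, 450/43) → P = 228/43
  (-169/29, 156/29) → P = -78/29
  (619/74, 49/37) → P = -2200/37
The feasible region is unbounded (it extends along (1, 5), (-1, 5)), but P strictly decreases along every unbounded feasible direction, so there is no improving ray and the maximum is attained at a vertex.

The binding constraints are -5u - v = 55 and -7u - 10v = -13.
Solving simultaneously gives u = -563/43, v = 450/43.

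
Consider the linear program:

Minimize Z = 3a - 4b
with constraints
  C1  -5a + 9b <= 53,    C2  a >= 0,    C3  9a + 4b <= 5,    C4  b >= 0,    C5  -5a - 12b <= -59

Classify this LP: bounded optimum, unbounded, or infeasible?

infeasible

The boundaries -5a + 9b = 53 and a = 0 meet at (0, 53/9), but that point violates 9a + 4b ≤ 5. Every candidate vertex is excluded by some other constraint, so the feasible region is empty.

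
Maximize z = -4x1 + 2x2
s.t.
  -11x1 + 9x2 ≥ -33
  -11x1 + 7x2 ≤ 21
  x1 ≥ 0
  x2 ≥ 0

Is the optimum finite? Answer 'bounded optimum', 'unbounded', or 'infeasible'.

bounded optimum

Feasible corners and z = -4x1 + 2x2:
  (3, 0) → z = -12
  (0, 3) → z = 6
  (0, 0) → z = 0
The feasible region has finitely many vertices and no improving ray; the maximum is 6 at (0, 3).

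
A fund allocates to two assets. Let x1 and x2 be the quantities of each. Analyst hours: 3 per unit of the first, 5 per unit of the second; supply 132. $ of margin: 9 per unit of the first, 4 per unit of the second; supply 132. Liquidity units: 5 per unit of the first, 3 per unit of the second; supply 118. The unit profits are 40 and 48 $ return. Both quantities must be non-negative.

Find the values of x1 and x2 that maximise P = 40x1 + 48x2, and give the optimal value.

Vertices and P = 40x1 + 48x2:
  (0, 0) → P = 0
  (0, 132/5) → P = 6336/5
  (44/3, 0) → P = 1760/3
  (4, 24) → P = 1312

The binding constraints are 3x1 + 5x2 = 132 and 9x1 + 4x2 = 132.
Solving simultaneously gives x1 = 4, x2 = 24.

x1 = 4, x2 = 24, maximum P = 1312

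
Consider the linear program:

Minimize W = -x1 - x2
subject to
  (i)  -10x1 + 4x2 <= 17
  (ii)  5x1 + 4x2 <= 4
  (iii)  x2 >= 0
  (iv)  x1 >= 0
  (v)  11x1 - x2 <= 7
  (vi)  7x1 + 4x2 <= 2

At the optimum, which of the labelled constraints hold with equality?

Vertices and W = -x1 - x2:
  (0, 0) → W = 0
  (2/7, 0) → W = -2/7
  (0, 1/2) → W = -1/2

The minimum is at (0, 1/2). Substituting into each constraint, equality holds for (iv) and (vi); the remaining constraints have slack.

(iv) and (vi)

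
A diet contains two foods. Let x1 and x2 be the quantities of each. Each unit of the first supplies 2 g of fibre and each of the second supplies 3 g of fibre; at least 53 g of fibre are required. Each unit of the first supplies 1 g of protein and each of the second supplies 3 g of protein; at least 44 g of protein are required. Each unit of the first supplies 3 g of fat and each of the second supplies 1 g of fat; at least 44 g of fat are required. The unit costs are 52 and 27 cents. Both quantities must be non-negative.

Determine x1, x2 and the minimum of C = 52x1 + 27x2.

The feasible region is unbounded (it extends along (0, 1), (1, 0)), but C strictly increases along every unbounded feasible direction, so there is no improving ray and the minimum is attained at a vertex.

The optimum lies where x1 + 3x2 = 44 and 3x1 + x2 = 44.
Solving simultaneously gives x1 = 11, x2 = 11.

x1 = 11, x2 = 11, minimum C = 869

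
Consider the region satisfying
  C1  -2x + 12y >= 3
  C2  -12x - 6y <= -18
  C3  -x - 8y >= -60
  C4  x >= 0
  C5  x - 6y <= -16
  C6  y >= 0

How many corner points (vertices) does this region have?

4

Intersecting each pair of boundary lines and keeping only the points that satisfy every inequality leaves:
  (0, 3)
  (2/13, 35/13)
  (0, 15/2)
  (116/7, 38/7)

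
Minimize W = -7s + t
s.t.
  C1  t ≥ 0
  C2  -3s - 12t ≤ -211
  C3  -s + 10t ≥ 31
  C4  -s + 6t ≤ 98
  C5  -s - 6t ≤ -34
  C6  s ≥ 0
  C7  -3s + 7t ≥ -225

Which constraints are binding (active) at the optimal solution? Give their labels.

C4 and C7

Corner points and W = -7s + t:
  (869/21, 152/21) → W = -1977/7
  (3, 101/6) → W = -25/6
  (2467/23, 318/23) → W = -737
  (2036/11, 519/11) → W = -13733/11

The minimum is at (2036/11, 519/11). Substituting into each constraint, equality holds for C4 and C7; the remaining constraints have slack.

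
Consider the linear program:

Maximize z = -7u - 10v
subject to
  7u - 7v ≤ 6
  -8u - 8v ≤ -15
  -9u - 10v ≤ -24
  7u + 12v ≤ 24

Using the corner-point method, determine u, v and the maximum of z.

u = 12/7, v = 6/7, maximum z = -144/7

Vertices and z = -7u - 10v:
  (12/7, 6/7) → z = -144/7
  (240/133, 18/19) → z = -420/19
  (24/19, 24/19) → z = -408/19

At the optimal vertex, 7u - 7v = 6 and -9u - 10v = -24.
Solving simultaneously gives u = 12/7, v = 6/7.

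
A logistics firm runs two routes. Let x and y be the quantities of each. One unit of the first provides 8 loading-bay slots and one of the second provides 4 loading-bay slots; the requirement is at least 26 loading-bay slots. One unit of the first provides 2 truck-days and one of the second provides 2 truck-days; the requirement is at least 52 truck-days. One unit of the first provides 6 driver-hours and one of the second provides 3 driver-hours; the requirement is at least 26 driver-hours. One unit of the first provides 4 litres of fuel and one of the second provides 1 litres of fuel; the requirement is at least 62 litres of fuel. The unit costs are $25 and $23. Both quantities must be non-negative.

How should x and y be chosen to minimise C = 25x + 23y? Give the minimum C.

x = 12, y = 14, minimum C = 622

Feasible corners and C = 25x + 23y:
  (0, 62) → C = 1426
  (26, 0) → C = 650
  (12, 14) → C = 622
The feasible region is unbounded (it extends along (0, 1), (1, 0)), but C strictly increases along every unbounded feasible direction, so there is no improving ray and the minimum is attained at a vertex.

At the optimal vertex, 2x + 2y = 52 and 4x + y = 62.
Solving simultaneously gives x = 12, y = 14.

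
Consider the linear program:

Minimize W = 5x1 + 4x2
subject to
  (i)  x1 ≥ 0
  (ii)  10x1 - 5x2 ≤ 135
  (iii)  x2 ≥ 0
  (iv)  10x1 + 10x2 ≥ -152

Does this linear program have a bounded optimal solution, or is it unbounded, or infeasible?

Feasible corners and W = 5x1 + 4x2:
  (0, 0) → W = 0
  (27/2, 0) → W = 135/2
The feasible region has finitely many vertices and no improving ray; the minimum is 0 at (0, 0).

bounded optimum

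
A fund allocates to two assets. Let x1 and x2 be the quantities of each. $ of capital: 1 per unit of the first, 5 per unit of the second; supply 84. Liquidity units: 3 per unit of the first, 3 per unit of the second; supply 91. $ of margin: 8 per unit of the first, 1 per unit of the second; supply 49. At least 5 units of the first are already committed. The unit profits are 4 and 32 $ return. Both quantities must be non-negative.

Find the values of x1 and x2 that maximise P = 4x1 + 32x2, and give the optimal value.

Vertices and P = 4x1 + 32x2:
  (49/8, 0) → P = 49/2
  (5, 0) → P = 20
  (5, 9) → P = 308

The binding constraints are 8x1 + x2 = 49 and x1 = 5.
Solving simultaneously gives x1 = 5, x2 = 9.

x1 = 5, x2 = 9, maximum P = 308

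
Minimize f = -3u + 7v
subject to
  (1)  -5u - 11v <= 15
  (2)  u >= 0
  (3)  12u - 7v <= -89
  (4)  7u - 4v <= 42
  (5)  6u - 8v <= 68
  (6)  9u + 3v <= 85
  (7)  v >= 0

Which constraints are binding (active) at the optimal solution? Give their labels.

Vertices and f = -3u + 7v:
  (0, 89/7) → f = 89
  (0, 85/3) → f = 595/3
  (328/99, 607/33) → f = 1307/11

The minimum is at (0, 89/7). Substituting into each constraint, equality holds for (2) and (3); the remaining constraints have slack.

(2) and (3)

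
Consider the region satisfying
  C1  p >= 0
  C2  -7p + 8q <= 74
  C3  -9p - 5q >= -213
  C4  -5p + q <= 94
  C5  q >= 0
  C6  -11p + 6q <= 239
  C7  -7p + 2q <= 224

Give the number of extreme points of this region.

4

Intersecting each pair of boundary lines and keeping only the points that satisfy every inequality leaves:
  (0, 37/4)
  (0, 0)
  (1334/107, 2157/107)
  (71/3, 0)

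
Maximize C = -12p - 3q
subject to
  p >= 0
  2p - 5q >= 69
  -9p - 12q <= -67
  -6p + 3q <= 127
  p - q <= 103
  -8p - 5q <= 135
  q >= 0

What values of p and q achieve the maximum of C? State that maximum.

Feasible corners and C = -12p - 3q:
  (446/3, 137/3) → C = -1921
  (69/2, 0) → C = -414
  (103, 0) → C = -1236

p = 69/2, q = 0, maximum C = -414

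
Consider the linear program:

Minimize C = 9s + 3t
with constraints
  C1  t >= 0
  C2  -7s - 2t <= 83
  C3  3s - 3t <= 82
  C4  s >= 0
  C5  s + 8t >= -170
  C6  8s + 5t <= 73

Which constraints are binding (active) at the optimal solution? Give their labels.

Feasible corners and C = 9s + 3t:
  (0, 0) → C = 0
  (73/8, 0) → C = 657/8
  (0, 73/5) → C = 219/5

The minimum is at (0, 0). Substituting into each constraint, equality holds for C1 and C4; the remaining constraints have slack.

C1 and C4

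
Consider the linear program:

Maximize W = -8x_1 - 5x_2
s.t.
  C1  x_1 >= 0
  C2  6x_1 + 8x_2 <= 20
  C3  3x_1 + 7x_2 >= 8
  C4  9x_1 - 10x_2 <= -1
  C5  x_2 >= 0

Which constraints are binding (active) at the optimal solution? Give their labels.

Feasible corners and W = -8x_1 - 5x_2:
  (0, 5/2) → W = -25/2
  (0, 8/7) → W = -40/7
  (16/11, 31/22) → W = -411/22
  (73/93, 25/31) → W = -959/93

The maximum is at (0, 8/7). Substituting into each constraint, equality holds for C1 and C3; the remaining constraints have slack.

C1 and C3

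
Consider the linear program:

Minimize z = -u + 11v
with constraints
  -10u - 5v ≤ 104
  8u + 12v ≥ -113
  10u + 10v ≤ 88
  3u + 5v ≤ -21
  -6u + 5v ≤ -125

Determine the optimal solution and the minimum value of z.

u = 1093/20, v = -917/20, minimum z = -559

At the optimal vertex, 8u + 12v = -113 and 10u + 10v = 88.
Solving simultaneously gives u = 1093/20, v = -917/20.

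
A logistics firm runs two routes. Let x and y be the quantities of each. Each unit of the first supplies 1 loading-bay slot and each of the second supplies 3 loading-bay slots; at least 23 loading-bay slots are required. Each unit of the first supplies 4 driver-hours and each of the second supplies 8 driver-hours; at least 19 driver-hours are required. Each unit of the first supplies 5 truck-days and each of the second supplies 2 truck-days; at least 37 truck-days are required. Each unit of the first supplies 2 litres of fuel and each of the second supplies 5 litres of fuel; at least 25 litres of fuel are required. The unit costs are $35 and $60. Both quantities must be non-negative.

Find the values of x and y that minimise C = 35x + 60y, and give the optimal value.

x = 5, y = 6, minimum C = 535

Corner points and C = 35x + 60y:
  (0, 37/2) → C = 1110
  (23, 0) → C = 805
  (5, 6) → C = 535
The feasible region is unbounded (it extends along (0, 1), (1, 0)), but C strictly increases along every unbounded feasible direction, so there is no improving ray and the minimum is attained at a vertex.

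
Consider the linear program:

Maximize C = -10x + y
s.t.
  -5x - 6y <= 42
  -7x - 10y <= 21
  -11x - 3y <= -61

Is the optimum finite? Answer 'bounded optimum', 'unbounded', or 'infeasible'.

From the feasible point (673/89, -658/89), moving in the direction (-3, 11) keeps every constraint satisfied while C increases without bound.

unbounded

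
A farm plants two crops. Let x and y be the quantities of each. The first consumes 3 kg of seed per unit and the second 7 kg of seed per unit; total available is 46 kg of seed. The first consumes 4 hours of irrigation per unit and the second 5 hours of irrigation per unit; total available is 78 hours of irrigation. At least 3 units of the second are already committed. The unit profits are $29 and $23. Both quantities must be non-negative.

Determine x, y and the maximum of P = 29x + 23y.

x = 25/3, y = 3, maximum P = 932/3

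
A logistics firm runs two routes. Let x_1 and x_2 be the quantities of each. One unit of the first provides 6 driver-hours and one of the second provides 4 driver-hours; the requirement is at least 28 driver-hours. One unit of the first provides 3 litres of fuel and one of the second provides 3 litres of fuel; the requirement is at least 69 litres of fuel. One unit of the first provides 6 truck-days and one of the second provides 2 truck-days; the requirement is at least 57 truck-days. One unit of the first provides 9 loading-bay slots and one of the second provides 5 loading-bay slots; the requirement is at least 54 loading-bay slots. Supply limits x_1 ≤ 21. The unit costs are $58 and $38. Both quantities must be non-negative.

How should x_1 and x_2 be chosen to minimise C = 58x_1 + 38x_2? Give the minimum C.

x_1 = 11/4, x_2 = 81/4, minimum C = 929

Corner points and C = 58x_1 + 38x_2:
  (0, 57/2) → C = 1083
  (11/4, 81/4) → C = 929
  (21, 2) → C = 1294
The feasible region is unbounded (it extends along (0, 1)), but C strictly increases along every unbounded feasible direction, so there is no improving ray and the minimum is attained at a vertex.

The binding constraints are 3x_1 + 3x_2 = 69 and 6x_1 + 2x_2 = 57.
Solving simultaneously gives x_1 = 11/4, x_2 = 81/4.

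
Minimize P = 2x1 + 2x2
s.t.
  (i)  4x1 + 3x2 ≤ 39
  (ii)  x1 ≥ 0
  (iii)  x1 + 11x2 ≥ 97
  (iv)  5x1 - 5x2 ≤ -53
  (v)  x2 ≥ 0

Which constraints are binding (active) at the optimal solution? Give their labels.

Corner points and P = 2x1 + 2x2:
  (0, 13) → P = 26
  (36/35, 407/35) → P = 886/35
  (0, 53/5) → P = 106/5

The minimum is at (0, 53/5). Substituting into each constraint, equality holds for (ii) and (iv); the remaining constraints have slack.

(ii) and (iv)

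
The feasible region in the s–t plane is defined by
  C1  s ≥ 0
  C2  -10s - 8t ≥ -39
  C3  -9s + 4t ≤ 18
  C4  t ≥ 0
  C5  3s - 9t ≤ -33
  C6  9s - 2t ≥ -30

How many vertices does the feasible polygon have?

Pairwise boundary intersections that survive every other constraint:
  (0, 9/2)
  (0, 11/3)
  (3/28, 531/112)
  (29/38, 149/38)

4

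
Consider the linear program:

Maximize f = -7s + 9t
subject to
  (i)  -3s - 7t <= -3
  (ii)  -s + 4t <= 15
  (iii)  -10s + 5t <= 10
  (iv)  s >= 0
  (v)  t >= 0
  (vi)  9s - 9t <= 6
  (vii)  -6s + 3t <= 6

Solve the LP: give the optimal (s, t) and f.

Vertices and f = -7s + 9t:
  (0, 3/7) → f = 27/7
  (23/30, 1/10) → f = -67/15
  (1, 4) → f = 29
  (53/9, 47/9) → f = 52/9
  (0, 2) → f = 18

s = 1, t = 4, maximum f = 29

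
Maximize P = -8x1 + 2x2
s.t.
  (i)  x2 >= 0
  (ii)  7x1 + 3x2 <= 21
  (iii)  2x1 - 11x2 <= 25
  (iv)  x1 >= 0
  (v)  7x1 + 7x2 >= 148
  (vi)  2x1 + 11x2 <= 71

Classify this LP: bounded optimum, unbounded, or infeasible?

infeasible

The boundaries x2 = 0 and 7x1 + 3x2 = 21 meet at (3, 0), but that point violates 7x1 + 7x2 ≥ 148. Every candidate vertex is excluded by some other constraint, so the feasible region is empty.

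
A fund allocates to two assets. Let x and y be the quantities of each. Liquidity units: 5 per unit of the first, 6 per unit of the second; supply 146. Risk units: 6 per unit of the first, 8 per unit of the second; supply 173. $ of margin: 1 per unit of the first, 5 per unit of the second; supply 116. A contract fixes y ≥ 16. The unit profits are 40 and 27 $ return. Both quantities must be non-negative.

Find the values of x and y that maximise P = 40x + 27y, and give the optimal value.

Vertices and P = 40x + 27y:
  (0, 173/8) → P = 4671/8
  (0, 16) → P = 432
  (15/2, 16) → P = 732

The optimum lies where 6x + 8y = 173 and y = 16.
Solving simultaneously gives x = 15/2, y = 16.

x = 15/2, y = 16, maximum P = 732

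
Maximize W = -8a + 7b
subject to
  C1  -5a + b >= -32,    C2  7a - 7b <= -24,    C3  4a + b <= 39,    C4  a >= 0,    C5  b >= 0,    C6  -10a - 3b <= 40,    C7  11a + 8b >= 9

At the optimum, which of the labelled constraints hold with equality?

C3 and C4

Corner points and W = -8a + 7b:
  (249/35, 369/35) → W = 591/35
  (0, 24/7) → W = 24
  (0, 39) → W = 273

The maximum is at (0, 39). Substituting into each constraint, equality holds for C3 and C4; the remaining constraints have slack.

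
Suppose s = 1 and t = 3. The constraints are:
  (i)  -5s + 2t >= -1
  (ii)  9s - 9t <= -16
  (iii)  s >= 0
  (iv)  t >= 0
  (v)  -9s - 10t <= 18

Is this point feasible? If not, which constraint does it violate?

feasible

(i): 1 ≥ -1 ✓
(ii): -18 ≤ -16 ✓
(iii): 1 ≥ 0 ✓
(iv): 3 ≥ 0 ✓
(v): -39 ≤ 18 ✓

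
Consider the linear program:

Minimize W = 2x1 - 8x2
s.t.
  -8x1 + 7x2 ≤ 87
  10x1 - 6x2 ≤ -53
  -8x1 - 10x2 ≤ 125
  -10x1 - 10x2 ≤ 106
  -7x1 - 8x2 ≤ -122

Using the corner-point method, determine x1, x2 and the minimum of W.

x1 = 151/22, x2 = 223/11, minimum W = -1633/11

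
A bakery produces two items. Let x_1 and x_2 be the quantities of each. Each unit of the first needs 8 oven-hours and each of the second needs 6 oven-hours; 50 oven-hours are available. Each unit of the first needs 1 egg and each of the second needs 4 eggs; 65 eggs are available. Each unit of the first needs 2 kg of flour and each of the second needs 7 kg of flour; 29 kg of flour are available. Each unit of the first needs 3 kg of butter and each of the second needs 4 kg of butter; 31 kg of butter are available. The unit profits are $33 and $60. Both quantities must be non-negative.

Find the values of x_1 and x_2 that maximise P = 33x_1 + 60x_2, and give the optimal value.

x_1 = 4, x_2 = 3, maximum P = 312

Vertices and P = 33x_1 + 60x_2:
  (0, 0) → P = 0
  (0, 29/7) → P = 1740/7
  (25/4, 0) → P = 825/4
  (4, 3) → P = 312

At the optimal vertex, 8x_1 + 6x_2 = 50 and 2x_1 + 7x_2 = 29.
Solving simultaneously gives x_1 = 4, x_2 = 3.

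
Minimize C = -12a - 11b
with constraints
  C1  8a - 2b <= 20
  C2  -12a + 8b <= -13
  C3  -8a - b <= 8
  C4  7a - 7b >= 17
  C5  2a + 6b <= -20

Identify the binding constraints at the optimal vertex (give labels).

C1 and C5

Extreme points and C = -12a - 11b:
  (1/6, -28/3) → C = 302/3
  (20/13, -50/13) → C = 310/13
  (-14/23, -72/23) → C = 960/23

The minimum is at (20/13, -50/13). Substituting into each constraint, equality holds for C1 and C5; the remaining constraints have slack.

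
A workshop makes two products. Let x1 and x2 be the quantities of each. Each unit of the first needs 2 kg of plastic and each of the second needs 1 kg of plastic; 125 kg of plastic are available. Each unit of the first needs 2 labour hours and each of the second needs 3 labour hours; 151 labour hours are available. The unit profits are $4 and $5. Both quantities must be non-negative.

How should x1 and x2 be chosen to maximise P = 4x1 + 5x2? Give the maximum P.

Vertices and P = 4x1 + 5x2:
  (0, 0) → P = 0
  (0, 151/3) → P = 755/3
  (125/2, 0) → P = 250
  (56, 13) → P = 289

x1 = 56, x2 = 13, maximum P = 289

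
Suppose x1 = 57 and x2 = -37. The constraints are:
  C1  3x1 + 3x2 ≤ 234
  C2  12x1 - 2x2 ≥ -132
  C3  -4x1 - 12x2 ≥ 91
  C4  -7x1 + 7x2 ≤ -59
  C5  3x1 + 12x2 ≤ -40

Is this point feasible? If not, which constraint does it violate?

C1: 60 ≤ 234 ✓
C2: 758 ≥ -132 ✓
C3: 216 ≥ 91 ✓
C4: -658 ≤ -59 ✓
C5: -273 ≤ -40 ✓

feasible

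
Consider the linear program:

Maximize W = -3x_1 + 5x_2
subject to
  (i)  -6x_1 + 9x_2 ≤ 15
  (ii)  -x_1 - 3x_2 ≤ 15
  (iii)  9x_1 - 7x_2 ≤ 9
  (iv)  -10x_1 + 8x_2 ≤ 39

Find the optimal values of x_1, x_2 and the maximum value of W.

Feasible corners and W = -3x_1 + 5x_2:
  (62/13, 63/13) → W = 129/13
  (-11/2, -2) → W = 13/2
  (-39/17, -72/17) → W = -243/17
  (-237/38, -111/38) → W = 78/19

At the optimal vertex, -6x_1 + 9x_2 = 15 and 9x_1 - 7x_2 = 9.
Solving simultaneously gives x_1 = 62/13, x_2 = 63/13.

x_1 = 62/13, x_2 = 63/13, maximum W = 129/13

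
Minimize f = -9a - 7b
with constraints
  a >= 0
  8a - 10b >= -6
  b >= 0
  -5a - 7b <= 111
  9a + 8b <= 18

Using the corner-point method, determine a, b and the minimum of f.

a = 2, b = 0, minimum f = -18

Vertices and f = -9a - 7b:
  (0, 3/5) → f = -21/5
  (0, 0) → f = 0
  (6/7, 9/7) → f = -117/7
  (2, 0) → f = -18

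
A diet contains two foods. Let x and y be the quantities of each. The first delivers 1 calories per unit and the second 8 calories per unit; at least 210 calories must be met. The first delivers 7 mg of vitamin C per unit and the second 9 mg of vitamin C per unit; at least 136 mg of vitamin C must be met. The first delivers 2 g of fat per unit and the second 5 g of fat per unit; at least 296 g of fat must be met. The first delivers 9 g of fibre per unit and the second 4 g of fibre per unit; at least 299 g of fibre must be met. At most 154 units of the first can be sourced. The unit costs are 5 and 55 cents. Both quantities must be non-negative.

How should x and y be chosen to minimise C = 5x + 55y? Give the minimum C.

x = 154, y = 7, minimum C = 1155

Extreme points and C = 5x + 55y:
  (0, 299/4) → C = 16445/4
  (1318/11, 124/11) → C = 13410/11
  (154, 7) → C = 1155
  (311/37, 2066/37) → C = 115185/37
The feasible region is unbounded (it extends along (0, 1)), but C strictly increases along every unbounded feasible direction, so there is no improving ray and the minimum is attained at a vertex.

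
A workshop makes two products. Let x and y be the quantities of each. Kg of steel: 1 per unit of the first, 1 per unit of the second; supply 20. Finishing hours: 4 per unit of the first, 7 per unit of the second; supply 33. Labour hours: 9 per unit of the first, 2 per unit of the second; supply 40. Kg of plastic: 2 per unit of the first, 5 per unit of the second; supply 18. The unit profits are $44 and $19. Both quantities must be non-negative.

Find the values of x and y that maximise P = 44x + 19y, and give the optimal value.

x = 4, y = 2, maximum P = 214

Extreme points and P = 44x + 19y:
  (0, 0) → P = 0
  (0, 18/5) → P = 342/5
  (40/9, 0) → P = 1760/9
  (4, 2) → P = 214

The optimum lies where 9x + 2y = 40 and 2x + 5y = 18.
Solving simultaneously gives x = 4, y = 2.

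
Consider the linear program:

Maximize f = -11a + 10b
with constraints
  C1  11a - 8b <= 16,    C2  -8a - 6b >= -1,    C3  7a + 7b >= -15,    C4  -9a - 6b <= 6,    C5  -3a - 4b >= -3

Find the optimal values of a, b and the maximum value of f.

Vertices and f = -11a + 10b:
  (4/5, -9/10) → f = -89/5
  (8/23, -35/23) → f = -438/23
  (-1, 3/2) → f = 26
  (-7/3, 5/2) → f = 152/3

a = -7/3, b = 5/2, maximum f = 152/3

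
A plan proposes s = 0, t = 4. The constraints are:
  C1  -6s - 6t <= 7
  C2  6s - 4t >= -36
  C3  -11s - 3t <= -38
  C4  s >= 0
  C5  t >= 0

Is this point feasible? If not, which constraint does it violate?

Constraint C3: -11s - 3t = -12, which is not ≤ -38. All other constraints are satisfied.

not feasible — violates C3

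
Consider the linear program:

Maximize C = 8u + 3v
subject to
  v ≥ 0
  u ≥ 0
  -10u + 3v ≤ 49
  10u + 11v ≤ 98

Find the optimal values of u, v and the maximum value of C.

Vertices and C = 8u + 3v:
  (0, 0) → C = 0
  (49/5, 0) → C = 392/5
  (0, 98/11) → C = 294/11

The optimum lies where v = 0 and 10u + 11v = 98.
Solving simultaneously gives u = 49/5, v = 0.

u = 49/5, v = 0, maximum C = 392/5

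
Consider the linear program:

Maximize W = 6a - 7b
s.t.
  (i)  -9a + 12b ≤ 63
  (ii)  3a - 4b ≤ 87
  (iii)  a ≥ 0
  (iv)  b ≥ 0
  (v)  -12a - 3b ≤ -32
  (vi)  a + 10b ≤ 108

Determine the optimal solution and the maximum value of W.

Corner points and W = 6a - 7b:
  (65/57, 116/19) → W = -682/19
  (111/17, 345/34) → W = -1083/34
  (29, 0) → W = 174
  (651/17, 237/34) → W = 6153/34
  (8/3, 0) → W = 16

The optimum lies where 3a - 4b = 87 and a + 10b = 108.
Solving simultaneously gives a = 651/17, b = 237/34.

a = 651/17, b = 237/34, maximum W = 6153/34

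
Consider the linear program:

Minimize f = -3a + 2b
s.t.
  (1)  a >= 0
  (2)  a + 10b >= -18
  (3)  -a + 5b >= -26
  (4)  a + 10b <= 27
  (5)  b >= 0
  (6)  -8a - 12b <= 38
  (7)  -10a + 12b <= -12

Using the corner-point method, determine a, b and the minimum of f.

a = 79/3, b = 1/15, minimum f = -1183/15

Corner points and f = -3a + 2b:
  (79/3, 1/15) → f = -1183/15
  (26, 0) → f = -78
  (111/28, 129/56) → f = -51/7
  (6/5, 0) → f = -18/5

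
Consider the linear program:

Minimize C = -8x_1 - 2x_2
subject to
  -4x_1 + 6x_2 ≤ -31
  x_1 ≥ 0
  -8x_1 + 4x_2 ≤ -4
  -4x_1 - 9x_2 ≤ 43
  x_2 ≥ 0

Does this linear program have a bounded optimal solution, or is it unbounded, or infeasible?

From the feasible point (31/4, 0), moving in the direction (6, 4) keeps every constraint satisfied while C decreases without bound.

unbounded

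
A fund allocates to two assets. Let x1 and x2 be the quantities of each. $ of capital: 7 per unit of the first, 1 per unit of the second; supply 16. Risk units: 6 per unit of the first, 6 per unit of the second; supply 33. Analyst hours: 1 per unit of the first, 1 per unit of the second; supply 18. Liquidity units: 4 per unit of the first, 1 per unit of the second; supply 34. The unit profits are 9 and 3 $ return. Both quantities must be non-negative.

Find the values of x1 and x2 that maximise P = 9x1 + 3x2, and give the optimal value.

x1 = 7/4, x2 = 15/4, maximum P = 27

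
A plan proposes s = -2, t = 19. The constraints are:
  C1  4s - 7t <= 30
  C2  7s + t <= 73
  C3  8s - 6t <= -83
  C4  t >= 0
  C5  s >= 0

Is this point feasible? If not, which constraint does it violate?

not feasible — violates C5

Constraint C5: s = -2, which is not ≥ 0. All other constraints are satisfied.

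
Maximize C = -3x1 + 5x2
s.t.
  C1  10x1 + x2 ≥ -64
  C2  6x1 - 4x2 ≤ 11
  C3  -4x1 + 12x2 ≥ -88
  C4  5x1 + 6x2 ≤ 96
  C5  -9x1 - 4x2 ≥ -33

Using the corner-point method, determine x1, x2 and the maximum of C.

x1 = -96/11, x2 = 256/11, maximum C = 1568/11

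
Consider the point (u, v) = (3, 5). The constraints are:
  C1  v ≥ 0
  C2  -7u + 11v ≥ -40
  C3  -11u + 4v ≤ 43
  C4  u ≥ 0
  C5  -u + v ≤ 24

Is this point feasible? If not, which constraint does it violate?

feasible

C1: 5 ≥ 0 ✓
C2: 34 ≥ -40 ✓
C3: -13 ≤ 43 ✓
C4: 3 ≥ 0 ✓
C5: 2 ≤ 24 ✓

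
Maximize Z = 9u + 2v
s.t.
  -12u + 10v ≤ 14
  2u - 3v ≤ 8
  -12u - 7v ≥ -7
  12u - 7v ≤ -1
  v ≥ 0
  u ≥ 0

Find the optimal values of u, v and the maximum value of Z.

u = 1/4, v = 4/7, maximum Z = 95/28

Extreme points and Z = 9u + 2v:
  (1/4, 4/7) → Z = 95/28
  (0, 1) → Z = 2
  (0, 1/7) → Z = 2/7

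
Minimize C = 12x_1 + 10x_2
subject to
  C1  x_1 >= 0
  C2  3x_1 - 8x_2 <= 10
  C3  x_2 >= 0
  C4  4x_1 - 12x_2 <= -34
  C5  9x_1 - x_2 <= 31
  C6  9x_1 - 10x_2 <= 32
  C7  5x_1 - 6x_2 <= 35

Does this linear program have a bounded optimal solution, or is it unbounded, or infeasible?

Vertices and C = 12x_1 + 10x_2:
  (0, 17/6) → C = 85/3
  (203/52, 215/52) → C = 2293/26
The feasible region has finitely many vertices and no improving ray; the minimum is 85/3 at (0, 17/6).

bounded optimum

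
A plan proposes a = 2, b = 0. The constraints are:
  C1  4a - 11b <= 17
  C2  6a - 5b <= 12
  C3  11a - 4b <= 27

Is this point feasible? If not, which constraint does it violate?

C1: 8 ≤ 17 ✓
C2: 12 ≤ 12 ✓
C3: 22 ≤ 27 ✓

feasible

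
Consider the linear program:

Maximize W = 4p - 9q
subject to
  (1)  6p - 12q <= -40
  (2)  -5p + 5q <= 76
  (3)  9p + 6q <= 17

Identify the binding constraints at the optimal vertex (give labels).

Vertices and W = 4p - 9q:
  (-356/15, -128/15) → W = -272/15
  (-1/4, 77/24) → W = -239/8
  (-371/75, 769/75) → W = -1681/15

The maximum is at (-356/15, -128/15). Substituting into each constraint, equality holds for (1) and (2); the remaining constraints have slack.

(1) and (2)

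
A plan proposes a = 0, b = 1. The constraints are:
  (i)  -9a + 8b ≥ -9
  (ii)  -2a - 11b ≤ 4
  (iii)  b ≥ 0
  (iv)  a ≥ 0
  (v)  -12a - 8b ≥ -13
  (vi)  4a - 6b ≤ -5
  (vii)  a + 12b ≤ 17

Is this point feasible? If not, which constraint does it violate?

(i): 8 ≥ -9 ✓
(ii): -11 ≤ 4 ✓
(iii): 1 ≥ 0 ✓
(iv): 0 ≥ 0 ✓
(v): -8 ≥ -13 ✓
(vi): -6 ≤ -5 ✓
(vii): 12 ≤ 17 ✓

feasible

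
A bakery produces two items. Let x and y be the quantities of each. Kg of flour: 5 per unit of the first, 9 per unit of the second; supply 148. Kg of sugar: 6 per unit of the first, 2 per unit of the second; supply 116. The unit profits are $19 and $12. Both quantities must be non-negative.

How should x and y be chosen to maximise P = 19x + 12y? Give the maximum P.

x = 17, y = 7, maximum P = 407

Feasible corners and P = 19x + 12y:
  (0, 0) → P = 0
  (0, 148/9) → P = 592/3
  (58/3, 0) → P = 1102/3
  (17, 7) → P = 407

The optimum lies where 5x + 9y = 148 and 6x + 2y = 116.
Solving simultaneously gives x = 17, y = 7.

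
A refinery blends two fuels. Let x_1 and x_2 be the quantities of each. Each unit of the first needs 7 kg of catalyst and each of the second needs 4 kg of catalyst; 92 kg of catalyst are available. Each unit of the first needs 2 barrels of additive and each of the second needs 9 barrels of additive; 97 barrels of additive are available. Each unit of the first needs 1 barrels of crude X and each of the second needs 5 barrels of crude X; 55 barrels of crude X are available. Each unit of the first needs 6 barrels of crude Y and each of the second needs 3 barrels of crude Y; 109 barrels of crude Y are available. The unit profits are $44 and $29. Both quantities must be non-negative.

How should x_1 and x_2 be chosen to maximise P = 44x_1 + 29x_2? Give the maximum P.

Extreme points and P = 44x_1 + 29x_2:
  (0, 0) → P = 0
  (0, 97/9) → P = 2813/9
  (92/7, 0) → P = 4048/7
  (8, 9) → P = 613

x_1 = 8, x_2 = 9, maximum P = 613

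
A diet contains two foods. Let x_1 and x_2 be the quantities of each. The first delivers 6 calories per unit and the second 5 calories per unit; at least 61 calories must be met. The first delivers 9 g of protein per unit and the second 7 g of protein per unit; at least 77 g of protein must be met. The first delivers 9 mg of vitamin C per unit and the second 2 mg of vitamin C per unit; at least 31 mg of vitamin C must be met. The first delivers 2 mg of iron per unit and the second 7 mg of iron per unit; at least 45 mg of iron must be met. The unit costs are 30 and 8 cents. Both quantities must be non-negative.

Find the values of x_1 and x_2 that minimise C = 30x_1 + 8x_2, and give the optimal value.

x_1 = 1, x_2 = 11, minimum C = 118

Vertices and C = 30x_1 + 8x_2:
  (0, 31/2) → C = 124
  (45/2, 0) → C = 675
  (1, 11) → C = 118
  (101/16, 37/8) → C = 1811/8
The feasible region is unbounded (it extends along (0, 1), (1, 0)), but C strictly increases along every unbounded feasible direction, so there is no improving ray and the minimum is attained at a vertex.

The optimum lies where 6x_1 + 5x_2 = 61 and 9x_1 + 2x_2 = 31.
Solving simultaneously gives x_1 = 1, x_2 = 11.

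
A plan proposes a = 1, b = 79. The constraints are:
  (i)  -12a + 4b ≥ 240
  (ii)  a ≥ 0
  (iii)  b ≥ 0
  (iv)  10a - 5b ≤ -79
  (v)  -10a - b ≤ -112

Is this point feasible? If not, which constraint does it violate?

not feasible — violates (v)

Constraint (v): -10a - b = -89, which is not ≤ -112. All other constraints are satisfied.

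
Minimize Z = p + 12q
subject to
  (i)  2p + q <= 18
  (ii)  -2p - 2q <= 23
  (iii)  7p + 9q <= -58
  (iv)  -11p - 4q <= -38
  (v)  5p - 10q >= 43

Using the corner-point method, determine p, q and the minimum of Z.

p = 59/2, q = -41, minimum Z = -925/2

Feasible corners and Z = p + 12q:
  (59/2, -41) → Z = -925/2
  (20, -22) → Z = -244
  (12, -47/2) → Z = -270
  (574/71, -904/71) → Z = -10274/71

The optimum lies where 2p + q = 18 and -2p - 2q = 23.
Solving simultaneously gives p = 59/2, q = -41.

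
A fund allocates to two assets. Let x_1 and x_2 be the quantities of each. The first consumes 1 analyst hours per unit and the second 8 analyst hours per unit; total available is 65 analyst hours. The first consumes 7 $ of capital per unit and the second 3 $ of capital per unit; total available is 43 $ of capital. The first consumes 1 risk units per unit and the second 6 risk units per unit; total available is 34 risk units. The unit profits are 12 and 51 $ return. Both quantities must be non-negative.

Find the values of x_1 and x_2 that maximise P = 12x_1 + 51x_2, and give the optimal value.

Extreme points and P = 12x_1 + 51x_2:
  (0, 0) → P = 0
  (0, 17/3) → P = 289
  (43/7, 0) → P = 516/7
  (4, 5) → P = 303

The binding constraints are 7x_1 + 3x_2 = 43 and x_1 + 6x_2 = 34.
Solving simultaneously gives x_1 = 4, x_2 = 5.

x_1 = 4, x_2 = 5, maximum P = 303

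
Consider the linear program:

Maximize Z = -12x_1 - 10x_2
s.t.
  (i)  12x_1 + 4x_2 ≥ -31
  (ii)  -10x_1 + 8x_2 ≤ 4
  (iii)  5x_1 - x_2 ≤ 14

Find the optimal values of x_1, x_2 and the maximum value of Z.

Feasible corners and Z = -12x_1 - 10x_2:
  (-33/17, -131/68) → Z = 1447/34
  (25/32, -323/32) → Z = 1465/16
  (58/15, 16/3) → Z = -1496/15

The binding constraints are 12x_1 + 4x_2 = -31 and 5x_1 - x_2 = 14.
Solving simultaneously gives x_1 = 25/32, x_2 = -323/32.

x_1 = 25/32, x_2 = -323/32, maximum Z = 1465/16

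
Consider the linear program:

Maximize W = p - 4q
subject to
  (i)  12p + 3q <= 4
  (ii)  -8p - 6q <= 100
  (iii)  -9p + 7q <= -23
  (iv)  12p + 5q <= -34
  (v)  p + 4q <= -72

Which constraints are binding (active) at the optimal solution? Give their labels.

Corner points and W = p - 4q:
  (27/4, -77/3) → W = 1313/12
  (232/45, -868/45) → W = 3704/45
  (16/13, -238/13) → W = 968/13

The maximum is at (27/4, -77/3). Substituting into each constraint, equality holds for (i) and (ii); the remaining constraints have slack.

(i) and (ii)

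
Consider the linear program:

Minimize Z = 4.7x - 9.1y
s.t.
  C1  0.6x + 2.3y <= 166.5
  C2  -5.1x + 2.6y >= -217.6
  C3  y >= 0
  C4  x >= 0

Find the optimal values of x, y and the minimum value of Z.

x = 0, y = 1665/23, minimum Z = -30303/46

Vertices and Z = 4.7x - 9.1y:
  (93338/1329, 23953/443) → Z = -2152283/13290
  (0, 1665/23) → Z = -30303/46
  (128/3, 0) → Z = 3008/15
  (0, 0) → Z = 0

The binding constraints are 0.6x + 2.3y = 166.5 and x = 0.
Solving simultaneously gives x = 0, y = 1665/23.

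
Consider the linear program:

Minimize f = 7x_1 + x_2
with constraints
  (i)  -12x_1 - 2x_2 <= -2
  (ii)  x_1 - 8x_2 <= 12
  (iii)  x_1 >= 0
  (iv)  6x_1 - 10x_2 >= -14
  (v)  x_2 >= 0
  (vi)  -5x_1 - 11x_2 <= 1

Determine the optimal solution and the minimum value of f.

x_1 = 0, x_2 = 1, minimum f = 1

Corner points and f = 7x_1 + x_2:
  (0, 1) → f = 1
  (1/6, 0) → f = 7/6
  (12, 0) → f = 84
  (0, 7/5) → f = 7/5
The feasible region is unbounded (it extends along (8, 1), (5, 3)), but f strictly increases along every unbounded feasible direction, so there is no improving ray and the minimum is attained at a vertex.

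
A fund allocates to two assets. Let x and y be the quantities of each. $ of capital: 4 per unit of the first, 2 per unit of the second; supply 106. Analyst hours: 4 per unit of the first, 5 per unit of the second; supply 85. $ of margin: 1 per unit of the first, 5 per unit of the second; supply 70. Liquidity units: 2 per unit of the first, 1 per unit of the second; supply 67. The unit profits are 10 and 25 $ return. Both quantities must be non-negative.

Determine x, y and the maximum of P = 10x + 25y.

At the optimal vertex, 4x + 5y = 85 and x + 5y = 70.
Solving simultaneously gives x = 5, y = 13.

x = 5, y = 13, maximum P = 375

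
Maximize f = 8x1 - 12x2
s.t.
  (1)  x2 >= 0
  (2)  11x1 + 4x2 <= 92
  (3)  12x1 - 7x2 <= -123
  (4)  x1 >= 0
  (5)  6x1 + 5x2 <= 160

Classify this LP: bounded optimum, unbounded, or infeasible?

Vertices and f = 8x1 - 12x2:
  (152/125, 2457/125) → f = -28268/125
  (0, 23) → f = -276
  (0, 123/7) → f = -1476/7
The feasible region has finitely many vertices and no improving ray; the maximum is -1476/7 at (0, 123/7).

bounded optimum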